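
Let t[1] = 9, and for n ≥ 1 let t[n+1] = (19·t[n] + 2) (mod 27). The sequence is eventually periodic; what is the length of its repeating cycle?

27

We have t[1] = 9; t[2] = 11; t[3] = 22; t[4] = 15; t[5] = 17; t[6] = 1; t[7] = 21; t[8] = 23; t[9] = 7; t[10] = 0; t[11] = 2; t[12] = 13; t[13] = 6; t[14] = 8; t[15] = 19; t[16] = 12; t[17] = 14; t[18] = 25; t[19] = 18; t[20] = 20; t[21] = 4; t[22] = 24; t[23] = 26; t[24] = 10; t[25] = 3; t[26] = 5; t[27] = 16; t[28] = 9.
The sequence repeats with period 27.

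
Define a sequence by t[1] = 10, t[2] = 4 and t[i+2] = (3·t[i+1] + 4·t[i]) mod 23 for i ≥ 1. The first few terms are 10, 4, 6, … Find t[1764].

11

Listing terms: t[1] = 10,  t[2] = 4,  t[3] = 6,  t[4] = 11,  t[5] = 11,  t[6] = 8,  t[7] = 22,  t[8] = 6,  t[9] = 14,  t[10] = 20,  t[11] = 1,  t[12] = 14,  t[13] = 0,  t[14] = 10,  t[15] = 7,  t[16] = 15,  t[17] = 4,  t[18] = 3,  t[19] = 2,  t[20] = 18,  t[21] = 16,  t[22] = 5,  t[23] = 10,  t[24] = 4.
Since (t[23], t[24]) = (t[1], t[2]) = (10, 4) (two consecutive terms determine the rest), the sequence is periodic with period 22.
So t[1764] = t[1 + ((1764-1) mod 22)] = t[4] = 11.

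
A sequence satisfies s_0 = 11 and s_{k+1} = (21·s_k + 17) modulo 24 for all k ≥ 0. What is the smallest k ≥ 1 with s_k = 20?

5

Listing terms: s_0 = 11,  s_1 = 8,  s_2 = 17,  s_3 = 14,  s_4 = 23,  s_5 = 20,  s_6 = 5,  s_7 = 2,  s_8 = 11.
Since s_8 = s_0 = 11, the sequence is periodic with period 8.
The value 20 first appears (with k ≥ 1) at s_5.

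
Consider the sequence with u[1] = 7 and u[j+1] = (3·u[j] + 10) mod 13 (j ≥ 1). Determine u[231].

We have u[1] = 7, u[2] = 5, u[3] = 12, u[4] = 7.
The sequence repeats with period 3.
(231 - 1) mod 3 = 2, so u[231] = u[3] = 12.

12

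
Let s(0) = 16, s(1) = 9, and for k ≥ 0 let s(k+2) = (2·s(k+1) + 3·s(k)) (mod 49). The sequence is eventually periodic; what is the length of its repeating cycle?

s(0) = 16, s(1) = 9, s(2) = 17, s(3) = 12, s(4) = 26, s(5) = 39, s(6) = 9, s(7) = 37, s(8) = 3, s(9) = 19, s(10) = 47, s(11) = 4, s(12) = 2, s(13) = 16, s(14) = 38, s(15) = 26, s(16) = 19, s(17) = 18, s(18) = 44, s(19) = 44, s(20) = 24, s(21) = 33, s(22) = 40, s(23) = 32, s(24) = 37, s(25) = 23, s(26) = 10, s(27) = 40, s(28) = 12, s(29) = 46, s(30) = 30, s(31) = 2, s(32) = 45, s(33) = 47, s(34) = 33, s(35) = 11, s(36) = 23, s(37) = 30, s(38) = 31, s(39) = 5, s(40) = 5, s(41) = 25, s(42) = 16, s(43) = 9.
Since (s(42), s(43)) = (s(0), s(1)) = (16, 9) (two consecutive terms determine the rest), the sequence is periodic with period 42.

42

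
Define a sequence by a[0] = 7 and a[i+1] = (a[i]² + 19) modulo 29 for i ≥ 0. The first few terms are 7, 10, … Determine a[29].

24

a[0] = 7; a[1] = 10; a[2] = 3; a[3] = 28; a[4] = 20; a[5] = 13; a[6] = 14; a[7] = 12; a[8] = 18; a[9] = 24; a[10] = 15; a[11] = 12.
Since a[11] = a[7] = 12, the sequence is eventually periodic: after a pre-period of length 7 it cycles with period 4.
For i ≥ 7, a[i] depends only on (i - 7) mod 4. (29 - 7) mod 4 = 2, so a[29] = a[9] = 24.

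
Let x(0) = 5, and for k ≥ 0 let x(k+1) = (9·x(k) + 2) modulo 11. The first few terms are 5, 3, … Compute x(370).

5

x(0) = 5,  x(1) = 3,  x(2) = 7,  x(3) = 10,  x(4) = 4,  x(5) = 5.
Since x(5) = x(0) = 5, the sequence is periodic with period 5.
(370 - 0) mod 5 = 0, so x(370) = x(0) = 5.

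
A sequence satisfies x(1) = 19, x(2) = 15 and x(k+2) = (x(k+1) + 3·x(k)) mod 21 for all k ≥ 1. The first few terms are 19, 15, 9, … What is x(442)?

We have x(1) = 19,  x(2) = 15,  x(3) = 9,  x(4) = 12,  x(5) = 18,  x(6) = 12,  x(7) = 3,  x(8) = 18,  x(9) = 6,  x(10) = 18,  x(11) = 15,  x(12) = 6,  x(13) = 9,  x(14) = 6,  x(15) = 12,  x(16) = 9,  x(17) = 3,  x(18) = 9,  x(19) = 18,  x(20) = 3,  x(21) = 15,  x(22) = 3,  x(23) = 6,  x(24) = 15,  x(25) = 12,  x(26) = 15,  x(27) = 9.
Since (x(26), x(27)) = (x(2), x(3)) = (15, 9) (two consecutive terms determine the rest), the sequence is eventually periodic: after a pre-period of length 1 it cycles with period 24.
For k ≥ 2, x(k) depends only on (k - 2) mod 24. (442 - 2) mod 24 = 8, so x(442) = x(10) = 18.

18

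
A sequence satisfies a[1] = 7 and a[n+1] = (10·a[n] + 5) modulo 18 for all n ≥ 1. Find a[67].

Computing terms: a[1] = 7, a[2] = 3, a[3] = 17, a[4] = 13, a[5] = 9, a[6] = 5, a[7] = 1, a[8] = 15, a[9] = 11, a[10] = 7.
The sequence repeats with period 9.
So a[67] = a[1 + ((67-1) mod 9)] = a[4] = 13.

13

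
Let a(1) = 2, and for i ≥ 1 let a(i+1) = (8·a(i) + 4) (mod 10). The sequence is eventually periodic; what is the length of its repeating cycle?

4

Computing terms: a(1) = 2, a(2) = 0, a(3) = 4, a(4) = 6, a(5) = 2.
Since a(5) = a(1) = 2, the sequence is periodic with period 4.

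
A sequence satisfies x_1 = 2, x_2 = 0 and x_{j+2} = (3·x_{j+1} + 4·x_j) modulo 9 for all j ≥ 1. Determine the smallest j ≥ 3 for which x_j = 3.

We have x_1 = 2; x_2 = 0; x_3 = 8; x_4 = 6; x_5 = 5; x_6 = 3; x_7 = 2; x_8 = 0.
The sequence repeats with period 6.
The value 3 first appears (with j ≥ 3) at x_6.

6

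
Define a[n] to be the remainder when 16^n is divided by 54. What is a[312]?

a[1] = 16; a[2] = 40; a[3] = 46; a[4] = 34; a[5] = 4; a[6] = 10; a[7] = 52; a[8] = 22; a[9] = 28; a[10] = 16.
Since a[10] = a[1] = 16, the sequence is periodic with period 9.
So a[312] = a[1 + ((312-1) mod 9)] = a[6] = 10.

10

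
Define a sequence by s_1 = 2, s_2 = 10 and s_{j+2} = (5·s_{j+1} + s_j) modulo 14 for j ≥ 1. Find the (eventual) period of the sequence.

6

Listing terms: s_1 = 2,  s_2 = 10,  s_3 = 10,  s_4 = 4,  s_5 = 2,  s_6 = 0,  s_7 = 2,  s_8 = 10.
The sequence repeats with period 6.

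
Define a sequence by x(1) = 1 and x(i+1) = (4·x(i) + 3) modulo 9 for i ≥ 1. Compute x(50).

7

We have x(1) = 1; x(2) = 7; x(3) = 4; x(4) = 1.
The sequence repeats with period 3.
(50 - 1) mod 3 = 1, so x(50) = x(2) = 7.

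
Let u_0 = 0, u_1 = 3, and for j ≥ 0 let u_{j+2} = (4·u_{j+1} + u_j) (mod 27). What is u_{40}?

0

Listing terms: u_0 = 0; u_1 = 3; u_2 = 12; u_3 = 24; u_4 = 0; u_5 = 24; u_6 = 15; u_7 = 3; u_8 = 0; u_9 = 3.
The sequence repeats with period 8.
(40 - 0) mod 8 = 0, so u_{40} = u_0 = 0.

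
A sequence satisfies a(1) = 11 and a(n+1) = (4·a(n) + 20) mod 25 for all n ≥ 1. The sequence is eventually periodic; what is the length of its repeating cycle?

10

a(1) = 11; a(2) = 14; a(3) = 1; a(4) = 24; a(5) = 16; a(6) = 9; a(7) = 6; a(8) = 19; a(9) = 21; a(10) = 4; a(11) = 11.
Since a(11) = a(1) = 11, the sequence is periodic with period 10.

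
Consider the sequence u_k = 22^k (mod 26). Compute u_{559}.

22

Computing terms: u_1 = 22; u_2 = 16; u_3 = 14; u_4 = 22.
The sequence repeats with period 3.
(559 - 1) mod 3 = 0, so u_{559} = u_1 = 22.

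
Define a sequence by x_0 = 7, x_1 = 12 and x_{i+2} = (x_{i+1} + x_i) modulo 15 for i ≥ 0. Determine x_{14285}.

x_0 = 7; x_1 = 12; x_2 = 4; x_3 = 1; x_4 = 5; x_5 = 6; x_6 = 11; x_7 = 2; x_8 = 13; x_9 = 0; x_{10} = 13; x_{11} = 13; x_{12} = 11; x_{13} = 9; x_{14} = 5; x_{15} = 14; x_{16} = 4; x_{17} = 3; x_{18} = 7; x_{19} = 10; x_{20} = 2; x_{21} = 12; x_{22} = 14; x_{23} = 11; x_{24} = 10; x_{25} = 6; x_{26} = 1; x_{27} = 7; x_{28} = 8; x_{29} = 0; x_{30} = 8; x_{31} = 8; x_{32} = 1; x_{33} = 9; x_{34} = 10; x_{35} = 4; x_{36} = 14; x_{37} = 3; x_{38} = 2; x_{39} = 5; x_{40} = 7; x_{41} = 12.
Since (x_{40}, x_{41}) = (x_0, x_1) = (7, 12) (two consecutive terms determine the rest), the sequence is periodic with period 40.
(14285 - 0) mod 40 = 5, so x_{14285} = x_5 = 6.

6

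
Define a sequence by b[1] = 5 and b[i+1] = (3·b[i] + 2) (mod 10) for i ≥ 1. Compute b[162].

7

b[1] = 5, b[2] = 7, b[3] = 3, b[4] = 1, b[5] = 5.
The sequence repeats with period 4.
(162 - 1) mod 4 = 1, so b[162] = b[2] = 7.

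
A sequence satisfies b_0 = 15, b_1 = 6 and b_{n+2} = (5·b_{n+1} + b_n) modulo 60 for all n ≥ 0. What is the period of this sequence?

b_0 = 15,  b_1 = 6,  b_2 = 45,  b_3 = 51,  b_4 = 0,  b_5 = 51,  b_6 = 15,  b_7 = 6.
Since (b_6, b_7) = (b_0, b_1) = (15, 6) (two consecutive terms determine the rest), the sequence is periodic with period 6.

6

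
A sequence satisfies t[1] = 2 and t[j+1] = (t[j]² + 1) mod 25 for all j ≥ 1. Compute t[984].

1

We have t[1] = 2,  t[2] = 5,  t[3] = 1,  t[4] = 2.
Since t[4] = t[1] = 2, the sequence is periodic with period 3.
So t[984] = t[1 + ((984-1) mod 3)] = t[3] = 1.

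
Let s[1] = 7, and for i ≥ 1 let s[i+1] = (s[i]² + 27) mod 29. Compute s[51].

Computing terms: s[1] = 7, s[2] = 18, s[3] = 3, s[4] = 7.
Since s[4] = s[1] = 7, the sequence is periodic with period 3.
So s[51] = s[1 + ((51-1) mod 3)] = s[3] = 3.

3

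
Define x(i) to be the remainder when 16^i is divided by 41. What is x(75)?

1

Computing terms: x(0) = 1, x(1) = 16, x(2) = 10, x(3) = 37, x(4) = 18, x(5) = 1.
Since x(5) = x(0) = 1, the sequence is periodic with period 5.
(75 - 0) mod 5 = 0, so x(75) = x(0) = 1.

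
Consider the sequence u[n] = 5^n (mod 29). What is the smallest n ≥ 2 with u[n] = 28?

7

Computing terms: u[1] = 5,  u[2] = 25,  u[3] = 9,  u[4] = 16,  u[5] = 22,  u[6] = 23,  u[7] = 28,  u[8] = 24,  u[9] = 4,  u[10] = 20,  u[11] = 13,  u[12] = 7,  u[13] = 6,  u[14] = 1,  u[15] = 5.
The sequence repeats with period 14.
The value 28 first appears (with n ≥ 2) at u[7].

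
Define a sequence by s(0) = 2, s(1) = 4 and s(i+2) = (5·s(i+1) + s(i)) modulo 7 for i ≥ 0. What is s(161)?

We have s(0) = 2; s(1) = 4; s(2) = 1; s(3) = 2; s(4) = 4.
The sequence repeats with period 3.
So s(161) = s(0 + ((161-0) mod 3)) = s(2) = 1.

1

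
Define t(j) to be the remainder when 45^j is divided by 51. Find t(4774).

Listing terms: t(1) = 45; t(2) = 36; t(3) = 39; t(4) = 21; t(5) = 27; t(6) = 42; t(7) = 3; t(8) = 33; t(9) = 6; t(10) = 15; t(11) = 12; t(12) = 30; t(13) = 24; t(14) = 9; t(15) = 48; t(16) = 18; t(17) = 45.
The sequence repeats with period 16.
(4774 - 1) mod 16 = 5, so t(4774) = t(6) = 42.

42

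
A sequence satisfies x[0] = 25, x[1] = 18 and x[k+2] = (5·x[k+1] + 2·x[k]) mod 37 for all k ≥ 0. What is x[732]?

34

We have x[0] = 25; x[1] = 18; x[2] = 29; x[3] = 33; x[4] = 1; x[5] = 34; x[6] = 24; x[7] = 3; x[8] = 26; x[9] = 25; x[10] = 29; x[11] = 10; x[12] = 34; x[13] = 5; x[14] = 19; x[15] = 31; x[16] = 8; x[17] = 28; x[18] = 8; x[19] = 22; x[20] = 15; x[21] = 8; x[22] = 33; x[23] = 33; x[24] = 9; x[25] = 0; x[26] = 18; x[27] = 16; x[28] = 5; x[29] = 20; x[30] = 36; x[31] = 35; x[32] = 25; x[33] = 10; x[34] = 26; x[35] = 2; x[36] = 25; x[37] = 18.
The sequence repeats with period 36.
So x[732] = x[0 + ((732-0) mod 36)] = x[12] = 34.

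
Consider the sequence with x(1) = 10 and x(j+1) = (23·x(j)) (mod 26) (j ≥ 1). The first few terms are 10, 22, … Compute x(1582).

16

We have x(1) = 10; x(2) = 22; x(3) = 12; x(4) = 16; x(5) = 4; x(6) = 14; x(7) = 10.
Since x(7) = x(1) = 10, the sequence is periodic with period 6.
(1582 - 1) mod 6 = 3, so x(1582) = x(4) = 16.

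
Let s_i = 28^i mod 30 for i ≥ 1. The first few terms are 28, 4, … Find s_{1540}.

Listing terms: s_1 = 28,  s_2 = 4,  s_3 = 22,  s_4 = 16,  s_5 = 28.
Since s_5 = s_1 = 28, the sequence is periodic with period 4.
(1540 - 1) mod 4 = 3, so s_{1540} = s_4 = 16.

16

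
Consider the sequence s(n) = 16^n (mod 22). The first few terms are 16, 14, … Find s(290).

s(1) = 16, s(2) = 14, s(3) = 4, s(4) = 20, s(5) = 12, s(6) = 16.
The sequence repeats with period 5.
So s(290) = s(1 + ((290-1) mod 5)) = s(5) = 12.

12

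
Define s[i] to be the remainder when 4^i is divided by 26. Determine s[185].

10

Computing terms: s[0] = 1, s[1] = 4, s[2] = 16, s[3] = 12, s[4] = 22, s[5] = 10, s[6] = 14, s[7] = 4.
Since s[7] = s[1] = 4, the sequence is eventually periodic: after a pre-period of length 1 it cycles with period 6.
For i ≥ 1, s[i] depends only on (i - 1) mod 6. (185 - 1) mod 6 = 4, so s[185] = s[5] = 10.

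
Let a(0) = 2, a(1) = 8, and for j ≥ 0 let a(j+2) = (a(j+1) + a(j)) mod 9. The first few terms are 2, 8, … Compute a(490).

Computing terms: a(0) = 2, a(1) = 8, a(2) = 1, a(3) = 0, a(4) = 1, a(5) = 1, a(6) = 2, a(7) = 3, a(8) = 5, a(9) = 8, a(10) = 4, a(11) = 3, a(12) = 7, a(13) = 1, a(14) = 8, a(15) = 0, a(16) = 8, a(17) = 8, a(18) = 7, a(19) = 6, a(20) = 4, a(21) = 1, a(22) = 5, a(23) = 6, a(24) = 2, a(25) = 8.
Since (a(24), a(25)) = (a(0), a(1)) = (2, 8) (two consecutive terms determine the rest), the sequence is periodic with period 24.
(490 - 0) mod 24 = 10, so a(490) = a(10) = 4.

4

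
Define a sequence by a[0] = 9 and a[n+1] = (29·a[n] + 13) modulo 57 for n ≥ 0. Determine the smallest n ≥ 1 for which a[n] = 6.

10

We have a[0] = 9,  a[1] = 46,  a[2] = 36,  a[3] = 31,  a[4] = 0,  a[5] = 13,  a[6] = 48,  a[7] = 37,  a[8] = 3,  a[9] = 43,  a[10] = 6,  a[11] = 16,  a[12] = 21,  a[13] = 52,  a[14] = 39,  a[15] = 4,  a[16] = 15,  a[17] = 49,  a[18] = 9.
The sequence repeats with period 18.
The value 6 first appears (with n ≥ 1) at a[10].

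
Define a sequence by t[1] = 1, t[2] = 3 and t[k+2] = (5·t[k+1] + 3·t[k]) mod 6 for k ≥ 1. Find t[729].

0

Computing terms: t[1] = 1, t[2] = 3, t[3] = 0, t[4] = 3, t[5] = 3, t[6] = 0.
Since (t[5], t[6]) = (t[2], t[3]) = (3, 0) (two consecutive terms determine the rest), the sequence is eventually periodic: after a pre-period of length 1 it cycles with period 3.
For k ≥ 2, t[k] depends only on (k - 2) mod 3. (729 - 2) mod 3 = 1, so t[729] = t[3] = 0.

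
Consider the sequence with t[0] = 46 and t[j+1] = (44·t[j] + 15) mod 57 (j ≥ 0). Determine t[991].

44

Computing terms: t[0] = 46; t[1] = 44; t[2] = 13; t[3] = 17; t[4] = 22; t[5] = 14; t[6] = 4; t[7] = 20; t[8] = 40; t[9] = 8; t[10] = 25; t[11] = 32; t[12] = 55; t[13] = 41; t[14] = 52; t[15] = 23; t[16] = 1; t[17] = 2; t[18] = 46.
Since t[18] = t[0] = 46, the sequence is periodic with period 18.
(991 - 0) mod 18 = 1, so t[991] = t[1] = 44.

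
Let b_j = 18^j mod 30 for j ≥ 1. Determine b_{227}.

12

Computing terms: b_1 = 18; b_2 = 24; b_3 = 12; b_4 = 6; b_5 = 18.
The sequence repeats with period 4.
So b_{227} = b_{1 + ((227-1) mod 4)} = b_3 = 12.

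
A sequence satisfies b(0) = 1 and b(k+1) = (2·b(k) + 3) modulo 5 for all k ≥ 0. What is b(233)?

Listing terms: b(0) = 1; b(1) = 0; b(2) = 3; b(3) = 4; b(4) = 1.
Since b(4) = b(0) = 1, the sequence is periodic with period 4.
So b(233) = b(0 + ((233-0) mod 4)) = b(1) = 0.

0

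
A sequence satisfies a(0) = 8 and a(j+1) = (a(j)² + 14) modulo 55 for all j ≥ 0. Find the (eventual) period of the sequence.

We have a(0) = 8,  a(1) = 23,  a(2) = 48,  a(3) = 8.
The sequence repeats with period 3.

3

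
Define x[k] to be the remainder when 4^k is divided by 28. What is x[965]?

Computing terms: x[0] = 1, x[1] = 4, x[2] = 16, x[3] = 8, x[4] = 4.
Since x[4] = x[1] = 4, the sequence is eventually periodic: after a pre-period of length 1 it cycles with period 3.
For k ≥ 1, x[k] depends only on (k - 1) mod 3. (965 - 1) mod 3 = 1, so x[965] = x[2] = 16.

16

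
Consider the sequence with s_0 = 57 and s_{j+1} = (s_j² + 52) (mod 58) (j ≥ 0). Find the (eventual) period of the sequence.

7

Computing terms: s_0 = 57; s_1 = 53; s_2 = 19; s_3 = 7; s_4 = 43; s_5 = 45; s_6 = 47; s_7 = 57.
Since s_7 = s_0 = 57, the sequence is periodic with period 7.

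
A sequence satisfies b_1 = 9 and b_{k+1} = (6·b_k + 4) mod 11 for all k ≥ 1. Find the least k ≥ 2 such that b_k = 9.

11

Listing terms: b_1 = 9, b_2 = 3, b_3 = 0, b_4 = 4, b_5 = 6, b_6 = 7, b_7 = 2, b_8 = 5, b_9 = 1, b_{10} = 10, b_{11} = 9.
The sequence repeats with period 10.
The value 9 next appears (with k ≥ 2) at b_{11}.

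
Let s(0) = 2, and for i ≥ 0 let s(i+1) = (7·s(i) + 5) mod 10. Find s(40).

Listing terms: s(0) = 2; s(1) = 9; s(2) = 8; s(3) = 1; s(4) = 2.
The sequence repeats with period 4.
(40 - 0) mod 4 = 0, so s(40) = s(0) = 2.

2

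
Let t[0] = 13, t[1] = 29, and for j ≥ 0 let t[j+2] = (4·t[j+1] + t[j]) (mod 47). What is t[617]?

t[0] = 13, t[1] = 29, t[2] = 35, t[3] = 28, t[4] = 6, t[5] = 5, t[6] = 26, t[7] = 15, t[8] = 39, t[9] = 30, t[10] = 18, t[11] = 8, t[12] = 3, t[13] = 20, t[14] = 36, t[15] = 23, t[16] = 34, t[17] = 18, t[18] = 12, t[19] = 19, t[20] = 41, t[21] = 42, t[22] = 21, t[23] = 32, t[24] = 8, t[25] = 17, t[26] = 29, t[27] = 39, t[28] = 44, t[29] = 27, t[30] = 11, t[31] = 24, t[32] = 13, t[33] = 29.
Since (t[32], t[33]) = (t[0], t[1]) = (13, 29) (two consecutive terms determine the rest), the sequence is periodic with period 32.
(617 - 0) mod 32 = 9, so t[617] = t[9] = 30.

30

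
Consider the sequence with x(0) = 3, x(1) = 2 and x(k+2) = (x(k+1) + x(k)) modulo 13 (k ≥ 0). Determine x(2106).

5

x(0) = 3, x(1) = 2, x(2) = 5, x(3) = 7, x(4) = 12, x(5) = 6, x(6) = 5, x(7) = 11, x(8) = 3, x(9) = 1, x(10) = 4, x(11) = 5, x(12) = 9, x(13) = 1, x(14) = 10, x(15) = 11, x(16) = 8, x(17) = 6, x(18) = 1, x(19) = 7, x(20) = 8, x(21) = 2, x(22) = 10, x(23) = 12, x(24) = 9, x(25) = 8, x(26) = 4, x(27) = 12, x(28) = 3, x(29) = 2.
The sequence repeats with period 28.
(2106 - 0) mod 28 = 6, so x(2106) = x(6) = 5.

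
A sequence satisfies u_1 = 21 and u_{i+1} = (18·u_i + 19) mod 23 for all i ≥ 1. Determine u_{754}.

3

u_1 = 21, u_2 = 6, u_3 = 12, u_4 = 5, u_5 = 17, u_6 = 3, u_7 = 4, u_8 = 22, u_9 = 1, u_{10} = 14, u_{11} = 18, u_{12} = 21.
Since u_{12} = u_1 = 21, the sequence is periodic with period 11.
So u_{754} = u_{1 + ((754-1) mod 11)} = u_6 = 3.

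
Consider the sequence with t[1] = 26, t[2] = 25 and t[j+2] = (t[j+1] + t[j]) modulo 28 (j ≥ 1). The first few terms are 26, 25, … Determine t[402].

11

Listing terms: t[1] = 26,  t[2] = 25,  t[3] = 23,  t[4] = 20,  t[5] = 15,  t[6] = 7,  t[7] = 22,  t[8] = 1,  t[9] = 23,  t[10] = 24,  t[11] = 19,  t[12] = 15,  t[13] = 6,  t[14] = 21,  t[15] = 27,  t[16] = 20,  t[17] = 19,  t[18] = 11,  t[19] = 2,  t[20] = 13,  t[21] = 15,  t[22] = 0,  t[23] = 15,  t[24] = 15,  t[25] = 2,  t[26] = 17,  t[27] = 19,  t[28] = 8,  t[29] = 27,  t[30] = 7,  t[31] = 6,  t[32] = 13,  t[33] = 19,  t[34] = 4,  t[35] = 23,  t[36] = 27,  t[37] = 22,  t[38] = 21,  t[39] = 15,  t[40] = 8,  t[41] = 23,  t[42] = 3,  t[43] = 26,  t[44] = 1,  t[45] = 27,  t[46] = 0,  t[47] = 27,  t[48] = 27,  t[49] = 26,  t[50] = 25.
Since (t[49], t[50]) = (t[1], t[2]) = (26, 25) (two consecutive terms determine the rest), the sequence is periodic with period 48.
(402 - 1) mod 48 = 17, so t[402] = t[18] = 11.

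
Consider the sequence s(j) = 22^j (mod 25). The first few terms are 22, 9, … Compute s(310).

24

We have s(1) = 22,  s(2) = 9,  s(3) = 23,  s(4) = 6,  s(5) = 7,  s(6) = 4,  s(7) = 13,  s(8) = 11,  s(9) = 17,  s(10) = 24,  s(11) = 3,  s(12) = 16,  s(13) = 2,  s(14) = 19,  s(15) = 18,  s(16) = 21,  s(17) = 12,  s(18) = 14,  s(19) = 8,  s(20) = 1,  s(21) = 22.
The sequence repeats with period 20.
(310 - 1) mod 20 = 9, so s(310) = s(10) = 24.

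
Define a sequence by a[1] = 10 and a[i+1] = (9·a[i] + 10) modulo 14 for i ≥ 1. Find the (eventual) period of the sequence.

Computing terms: a[1] = 10, a[2] = 2, a[3] = 0, a[4] = 10.
The sequence repeats with period 3.

3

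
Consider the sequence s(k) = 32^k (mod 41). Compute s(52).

Computing terms: s(1) = 32, s(2) = 40, s(3) = 9, s(4) = 1, s(5) = 32.
Since s(5) = s(1) = 32, the sequence is periodic with period 4.
So s(52) = s(1 + ((52-1) mod 4)) = s(4) = 1.

1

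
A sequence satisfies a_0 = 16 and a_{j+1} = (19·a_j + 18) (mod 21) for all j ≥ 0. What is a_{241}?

7

We have a_0 = 16,  a_1 = 7,  a_2 = 4,  a_3 = 10,  a_4 = 19,  a_5 = 1,  a_6 = 16.
Since a_6 = a_0 = 16, the sequence is periodic with period 6.
So a_{241} = a_{0 + ((241-0) mod 6)} = a_1 = 7.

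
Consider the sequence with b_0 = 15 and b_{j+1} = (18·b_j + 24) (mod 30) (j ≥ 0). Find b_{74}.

6

Computing terms: b_0 = 15, b_1 = 24, b_2 = 6, b_3 = 12, b_4 = 0, b_5 = 24.
Since b_5 = b_1 = 24, the sequence is eventually periodic: after a pre-period of length 1 it cycles with period 4.
For j ≥ 1, b_j depends only on (j - 1) mod 4. (74 - 1) mod 4 = 1, so b_{74} = b_2 = 6.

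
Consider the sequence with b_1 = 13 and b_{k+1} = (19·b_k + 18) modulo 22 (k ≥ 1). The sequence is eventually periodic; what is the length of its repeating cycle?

10

Listing terms: b_1 = 13; b_2 = 1; b_3 = 15; b_4 = 17; b_5 = 11; b_6 = 7; b_7 = 19; b_8 = 5; b_9 = 3; b_{10} = 9; b_{11} = 13.
Since b_{11} = b_1 = 13, the sequence is periodic with period 10.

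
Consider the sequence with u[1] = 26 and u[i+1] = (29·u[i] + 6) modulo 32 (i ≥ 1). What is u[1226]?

Listing terms: u[1] = 26; u[2] = 24; u[3] = 30; u[4] = 12; u[5] = 2; u[6] = 0; u[7] = 6; u[8] = 20; u[9] = 10; u[10] = 8; u[11] = 14; u[12] = 28; u[13] = 18; u[14] = 16; u[15] = 22; u[16] = 4; u[17] = 26.
Since u[17] = u[1] = 26, the sequence is periodic with period 16.
(1226 - 1) mod 16 = 9, so u[1226] = u[10] = 8.

8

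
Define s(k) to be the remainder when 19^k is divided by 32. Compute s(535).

27

Computing terms: s(0) = 1; s(1) = 19; s(2) = 9; s(3) = 11; s(4) = 17; s(5) = 3; s(6) = 25; s(7) = 27; s(8) = 1.
Since s(8) = s(0) = 1, the sequence is periodic with period 8.
So s(535) = s(0 + ((535-0) mod 8)) = s(7) = 27.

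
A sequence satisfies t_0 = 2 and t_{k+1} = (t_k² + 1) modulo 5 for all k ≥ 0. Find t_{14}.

Computing terms: t_0 = 2,  t_1 = 0,  t_2 = 1,  t_3 = 2.
Since t_3 = t_0 = 2, the sequence is periodic with period 3.
(14 - 0) mod 3 = 2, so t_{14} = t_2 = 1.

1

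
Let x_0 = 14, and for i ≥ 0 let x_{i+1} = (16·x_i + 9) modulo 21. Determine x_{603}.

Listing terms: x_0 = 14; x_1 = 2; x_2 = 20; x_3 = 14.
The sequence repeats with period 3.
(603 - 0) mod 3 = 0, so x_{603} = x_0 = 14.

14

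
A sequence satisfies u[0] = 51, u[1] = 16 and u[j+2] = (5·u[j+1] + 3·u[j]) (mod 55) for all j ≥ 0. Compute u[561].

We have u[0] = 51; u[1] = 16; u[2] = 13; u[3] = 3; u[4] = 54; u[5] = 4; u[6] = 17; u[7] = 42; u[8] = 41; u[9] = 1; u[10] = 18; u[11] = 38; u[12] = 24; u[13] = 14; u[14] = 32; u[15] = 37; u[16] = 6; u[17] = 31; u[18] = 8; u[19] = 23; u[20] = 29; u[21] = 49; u[22] = 2; u[23] = 47; u[24] = 21; u[25] = 26; u[26] = 28; u[27] = 53; u[28] = 19; u[29] = 34; u[30] = 7; u[31] = 27; u[32] = 46; u[33] = 36; u[34] = 43; u[35] = 48; u[36] = 39; u[37] = 9; u[38] = 52; u[39] = 12; u[40] = 51; u[41] = 16.
Since (u[40], u[41]) = (u[0], u[1]) = (51, 16) (two consecutive terms determine the rest), the sequence is periodic with period 40.
(561 - 0) mod 40 = 1, so u[561] = u[1] = 16.

16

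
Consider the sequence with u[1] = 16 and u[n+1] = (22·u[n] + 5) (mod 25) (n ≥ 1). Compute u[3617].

Listing terms: u[1] = 16; u[2] = 7; u[3] = 9; u[4] = 3; u[5] = 21; u[6] = 17; u[7] = 4; u[8] = 18; u[9] = 1; u[10] = 2; u[11] = 24; u[12] = 8; u[13] = 6; u[14] = 12; u[15] = 19; u[16] = 23; u[17] = 11; u[18] = 22; u[19] = 14; u[20] = 13; u[21] = 16.
Since u[21] = u[1] = 16, the sequence is periodic with period 20.
So u[3617] = u[1 + ((3617-1) mod 20)] = u[17] = 11.

11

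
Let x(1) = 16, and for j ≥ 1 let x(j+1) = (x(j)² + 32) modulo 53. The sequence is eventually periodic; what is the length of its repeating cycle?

Listing terms: x(1) = 16, x(2) = 23, x(3) = 31, x(4) = 39, x(5) = 16.
Since x(5) = x(1) = 16, the sequence is periodic with period 4.

4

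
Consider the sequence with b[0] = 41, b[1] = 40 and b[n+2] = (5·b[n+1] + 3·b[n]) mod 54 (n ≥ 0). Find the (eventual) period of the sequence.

18

Computing terms: b[0] = 41; b[1] = 40; b[2] = 53; b[3] = 7; b[4] = 32; b[5] = 19; b[6] = 29; b[7] = 40; b[8] = 17; b[9] = 43; b[10] = 50; b[11] = 1; b[12] = 47; b[13] = 22; b[14] = 35; b[15] = 25; b[16] = 14; b[17] = 37; b[18] = 11; b[19] = 4; b[20] = 53; b[21] = 7.
Since (b[20], b[21]) = (b[2], b[3]) = (53, 7) (two consecutive terms determine the rest), the sequence is eventually periodic: after a pre-period of length 2 it cycles with period 18.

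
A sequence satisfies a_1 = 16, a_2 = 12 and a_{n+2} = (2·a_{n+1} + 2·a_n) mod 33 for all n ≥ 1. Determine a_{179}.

18

a_1 = 16, a_2 = 12, a_3 = 23, a_4 = 4, a_5 = 21, a_6 = 17, a_7 = 10, a_8 = 21, a_9 = 29, a_{10} = 1, a_{11} = 27, a_{12} = 23, a_{13} = 1, a_{14} = 15, a_{15} = 32, a_{16} = 28, a_{17} = 21, a_{18} = 32, a_{19} = 7, a_{20} = 12, a_{21} = 5, a_{22} = 1, a_{23} = 12, a_{24} = 26, a_{25} = 10, a_{26} = 6, a_{27} = 32, a_{28} = 10, a_{29} = 18, a_{30} = 23, a_{31} = 16, a_{32} = 12.
The sequence repeats with period 30.
So a_{179} = a_{1 + ((179-1) mod 30)} = a_{29} = 18.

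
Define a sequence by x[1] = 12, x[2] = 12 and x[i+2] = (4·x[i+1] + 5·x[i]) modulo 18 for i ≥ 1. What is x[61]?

12

We have x[1] = 12; x[2] = 12; x[3] = 0; x[4] = 6; x[5] = 6; x[6] = 0; x[7] = 12; x[8] = 12.
Since (x[7], x[8]) = (x[1], x[2]) = (12, 12) (two consecutive terms determine the rest), the sequence is periodic with period 6.
(61 - 1) mod 6 = 0, so x[61] = x[1] = 12.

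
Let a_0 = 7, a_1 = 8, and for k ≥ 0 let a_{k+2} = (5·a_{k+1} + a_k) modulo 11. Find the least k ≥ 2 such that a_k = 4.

a_0 = 7; a_1 = 8; a_2 = 3; a_3 = 1; a_4 = 8; a_5 = 8; a_6 = 4; a_7 = 6; a_8 = 1; a_9 = 0; a_{10} = 1; a_{11} = 5; a_{12} = 4; a_{13} = 3; a_{14} = 8; a_{15} = 10; a_{16} = 3; a_{17} = 3; a_{18} = 7; a_{19} = 5; a_{20} = 10; a_{21} = 0; a_{22} = 10; a_{23} = 6; a_{24} = 7; a_{25} = 8.
The sequence repeats with period 24.
The value 4 first appears (with k ≥ 2) at a_6.

6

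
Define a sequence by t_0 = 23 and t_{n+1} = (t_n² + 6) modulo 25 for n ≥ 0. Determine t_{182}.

Listing terms: t_0 = 23,  t_1 = 10,  t_2 = 6,  t_3 = 17,  t_4 = 20,  t_5 = 6.
Since t_5 = t_2 = 6, the sequence is eventually periodic: after a pre-period of length 2 it cycles with period 3.
For n ≥ 2, t_n depends only on (n - 2) mod 3. (182 - 2) mod 3 = 0, so t_{182} = t_2 = 6.

6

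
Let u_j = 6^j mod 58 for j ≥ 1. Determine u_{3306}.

u_1 = 6,  u_2 = 36,  u_3 = 42,  u_4 = 20,  u_5 = 4,  u_6 = 24,  u_7 = 28,  u_8 = 52,  u_9 = 22,  u_{10} = 16,  u_{11} = 38,  u_{12} = 54,  u_{13} = 34,  u_{14} = 30,  u_{15} = 6.
Since u_{15} = u_1 = 6, the sequence is periodic with period 14.
So u_{3306} = u_{1 + ((3306-1) mod 14)} = u_2 = 36.

36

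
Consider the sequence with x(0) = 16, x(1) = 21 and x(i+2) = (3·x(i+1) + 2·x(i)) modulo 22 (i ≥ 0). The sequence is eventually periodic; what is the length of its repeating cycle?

30

x(0) = 16, x(1) = 21, x(2) = 7, x(3) = 19, x(4) = 5, x(5) = 9, x(6) = 15, x(7) = 19, x(8) = 21, x(9) = 13, x(10) = 15, x(11) = 5, x(12) = 1, x(13) = 13, x(14) = 19, x(15) = 17, x(16) = 1, x(17) = 15, x(18) = 3, x(19) = 17, x(20) = 13, x(21) = 7, x(22) = 3, x(23) = 1, x(24) = 9, x(25) = 7, x(26) = 17, x(27) = 21, x(28) = 9, x(29) = 3, x(30) = 5, x(31) = 21, x(32) = 7.
Since (x(31), x(32)) = (x(1), x(2)) = (21, 7) (two consecutive terms determine the rest), the sequence is eventually periodic: after a pre-period of length 1 it cycles with period 30.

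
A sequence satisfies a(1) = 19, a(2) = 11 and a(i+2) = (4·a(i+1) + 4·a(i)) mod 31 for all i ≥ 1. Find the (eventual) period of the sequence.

Listing terms: a(1) = 19; a(2) = 11; a(3) = 27; a(4) = 28; a(5) = 3; a(6) = 0; a(7) = 12; a(8) = 17; a(9) = 23; a(10) = 5; a(11) = 19; a(12) = 3; a(13) = 26; a(14) = 23; a(15) = 10; a(16) = 8; a(17) = 10; a(18) = 10; a(19) = 18; a(20) = 19; a(21) = 24; a(22) = 17; a(23) = 9; a(24) = 11; a(25) = 18; a(26) = 23; a(27) = 9; a(28) = 4; a(29) = 21; a(30) = 7; a(31) = 19; a(32) = 11.
The sequence repeats with period 30.

30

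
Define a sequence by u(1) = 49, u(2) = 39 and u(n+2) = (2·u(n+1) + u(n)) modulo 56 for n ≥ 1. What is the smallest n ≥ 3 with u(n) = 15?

3

u(1) = 49, u(2) = 39, u(3) = 15, u(4) = 13, u(5) = 41, u(6) = 39, u(7) = 7, u(8) = 53, u(9) = 1, u(10) = 55, u(11) = 55, u(12) = 53, u(13) = 49, u(14) = 39.
Since (u(13), u(14)) = (u(1), u(2)) = (49, 39) (two consecutive terms determine the rest), the sequence is periodic with period 12.
The value 15 first appears (with n ≥ 3) at u(3).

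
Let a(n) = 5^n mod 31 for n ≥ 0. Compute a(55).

Listing terms: a(0) = 1,  a(1) = 5,  a(2) = 25,  a(3) = 1.
The sequence repeats with period 3.
(55 - 0) mod 3 = 1, so a(55) = a(1) = 5.

5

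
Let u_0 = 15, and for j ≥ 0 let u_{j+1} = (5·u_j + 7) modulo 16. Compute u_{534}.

5

Listing terms: u_0 = 15; u_1 = 2; u_2 = 1; u_3 = 12; u_4 = 3; u_5 = 6; u_6 = 5; u_7 = 0; u_8 = 7; u_9 = 10; u_{10} = 9; u_{11} = 4; u_{12} = 11; u_{13} = 14; u_{14} = 13; u_{15} = 8; u_{16} = 15.
Since u_{16} = u_0 = 15, the sequence is periodic with period 16.
(534 - 0) mod 16 = 6, so u_{534} = u_6 = 5.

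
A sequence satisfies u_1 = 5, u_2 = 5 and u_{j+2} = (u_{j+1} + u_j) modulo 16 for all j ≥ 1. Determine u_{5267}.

Computing terms: u_1 = 5, u_2 = 5, u_3 = 10, u_4 = 15, u_5 = 9, u_6 = 8, u_7 = 1, u_8 = 9, u_9 = 10, u_{10} = 3, u_{11} = 13, u_{12} = 0, u_{13} = 13, u_{14} = 13, u_{15} = 10, u_{16} = 7, u_{17} = 1, u_{18} = 8, u_{19} = 9, u_{20} = 1, u_{21} = 10, u_{22} = 11, u_{23} = 5, u_{24} = 0, u_{25} = 5, u_{26} = 5.
Since (u_{25}, u_{26}) = (u_1, u_2) = (5, 5) (two consecutive terms determine the rest), the sequence is periodic with period 24.
(5267 - 1) mod 24 = 10, so u_{5267} = u_{11} = 13.

13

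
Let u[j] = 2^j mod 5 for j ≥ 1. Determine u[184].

Listing terms: u[1] = 2, u[2] = 4, u[3] = 3, u[4] = 1, u[5] = 2.
Since u[5] = u[1] = 2, the sequence is periodic with period 4.
(184 - 1) mod 4 = 3, so u[184] = u[4] = 1.

1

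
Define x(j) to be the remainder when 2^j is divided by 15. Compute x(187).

x(1) = 2; x(2) = 4; x(3) = 8; x(4) = 1; x(5) = 2.
The sequence repeats with period 4.
So x(187) = x(1 + ((187-1) mod 4)) = x(3) = 8.

8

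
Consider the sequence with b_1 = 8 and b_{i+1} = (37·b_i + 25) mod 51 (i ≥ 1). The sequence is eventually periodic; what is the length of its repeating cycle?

b_1 = 8; b_2 = 15; b_3 = 19; b_4 = 14; b_5 = 33; b_6 = 22; b_7 = 23; b_8 = 9; b_9 = 1; b_{10} = 11; b_{11} = 24; b_{12} = 46; b_{13} = 44; b_{14} = 21; b_{15} = 37; b_{16} = 17; b_{17} = 42; b_{18} = 49; b_{19} = 2; b_{20} = 48; b_{21} = 16; b_{22} = 5; b_{23} = 6; b_{24} = 43; b_{25} = 35; b_{26} = 45; b_{27} = 7; b_{28} = 29; b_{29} = 27; b_{30} = 4; b_{31} = 20; b_{32} = 0; b_{33} = 25; b_{34} = 32; b_{35} = 36; b_{36} = 31; b_{37} = 50; b_{38} = 39; b_{39} = 40; b_{40} = 26; b_{41} = 18; b_{42} = 28; b_{43} = 41; b_{44} = 12; b_{45} = 10; b_{46} = 38; b_{47} = 3; b_{48} = 34; b_{49} = 8.
The sequence repeats with period 48.

48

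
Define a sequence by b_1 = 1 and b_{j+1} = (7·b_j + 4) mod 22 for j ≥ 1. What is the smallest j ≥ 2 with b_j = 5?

Listing terms: b_1 = 1; b_2 = 11; b_3 = 15; b_4 = 21; b_5 = 19; b_6 = 5; b_7 = 17; b_8 = 13; b_9 = 7; b_{10} = 9; b_{11} = 1.
The sequence repeats with period 10.
The value 5 first appears (with j ≥ 2) at b_6.

6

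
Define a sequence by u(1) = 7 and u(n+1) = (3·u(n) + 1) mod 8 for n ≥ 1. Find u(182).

Computing terms: u(1) = 7,  u(2) = 6,  u(3) = 3,  u(4) = 2,  u(5) = 7.
The sequence repeats with period 4.
So u(182) = u(1 + ((182-1) mod 4)) = u(2) = 6.

6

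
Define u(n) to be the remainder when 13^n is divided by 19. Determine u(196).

We have u(1) = 13, u(2) = 17, u(3) = 12, u(4) = 4, u(5) = 14, u(6) = 11, u(7) = 10, u(8) = 16, u(9) = 18, u(10) = 6, u(11) = 2, u(12) = 7, u(13) = 15, u(14) = 5, u(15) = 8, u(16) = 9, u(17) = 3, u(18) = 1, u(19) = 13.
The sequence repeats with period 18.
So u(196) = u(1 + ((196-1) mod 18)) = u(16) = 9.

9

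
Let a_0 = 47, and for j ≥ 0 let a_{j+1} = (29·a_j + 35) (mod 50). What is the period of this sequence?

Listing terms: a_0 = 47, a_1 = 48, a_2 = 27, a_3 = 18, a_4 = 7, a_5 = 38, a_6 = 37, a_7 = 8, a_8 = 17, a_9 = 28, a_{10} = 47.
The sequence repeats with period 10.

10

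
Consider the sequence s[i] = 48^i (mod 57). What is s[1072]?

9

Listing terms: s[1] = 48,  s[2] = 24,  s[3] = 12,  s[4] = 6,  s[5] = 3,  s[6] = 30,  s[7] = 15,  s[8] = 36,  s[9] = 18,  s[10] = 9,  s[11] = 33,  s[12] = 45,  s[13] = 51,  s[14] = 54,  s[15] = 27,  s[16] = 42,  s[17] = 21,  s[18] = 39,  s[19] = 48.
Since s[19] = s[1] = 48, the sequence is periodic with period 18.
So s[1072] = s[1 + ((1072-1) mod 18)] = s[10] = 9.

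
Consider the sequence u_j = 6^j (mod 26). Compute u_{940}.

22

Listing terms: u_1 = 6,  u_2 = 10,  u_3 = 8,  u_4 = 22,  u_5 = 2,  u_6 = 12,  u_7 = 20,  u_8 = 16,  u_9 = 18,  u_{10} = 4,  u_{11} = 24,  u_{12} = 14,  u_{13} = 6.
Since u_{13} = u_1 = 6, the sequence is periodic with period 12.
So u_{940} = u_{1 + ((940-1) mod 12)} = u_4 = 22.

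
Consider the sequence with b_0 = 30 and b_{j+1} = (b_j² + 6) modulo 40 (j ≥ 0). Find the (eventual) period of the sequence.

3

Listing terms: b_0 = 30; b_1 = 26; b_2 = 2; b_3 = 10; b_4 = 26.
Since b_4 = b_1 = 26, the sequence is eventually periodic: after a pre-period of length 1 it cycles with period 3.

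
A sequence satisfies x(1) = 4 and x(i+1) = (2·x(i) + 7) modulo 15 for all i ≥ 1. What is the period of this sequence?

x(1) = 4; x(2) = 0; x(3) = 7; x(4) = 6; x(5) = 4.
The sequence repeats with period 4.

4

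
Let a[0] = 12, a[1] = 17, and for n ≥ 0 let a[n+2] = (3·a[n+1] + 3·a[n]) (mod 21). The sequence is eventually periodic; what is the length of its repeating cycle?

42

Computing terms: a[0] = 12; a[1] = 17; a[2] = 3; a[3] = 18; a[4] = 0; a[5] = 12; a[6] = 15; a[7] = 18; a[8] = 15; a[9] = 15; a[10] = 6; a[11] = 0; a[12] = 18; a[13] = 12; a[14] = 6; a[15] = 12; a[16] = 12; a[17] = 9; a[18] = 0; a[19] = 6; a[20] = 18; a[21] = 9; a[22] = 18; a[23] = 18; a[24] = 3; a[25] = 0; a[26] = 9; a[27] = 6; a[28] = 3; a[29] = 6; a[30] = 6; a[31] = 15; a[32] = 0; a[33] = 3; a[34] = 9; a[35] = 15; a[36] = 9; a[37] = 9; a[38] = 12; a[39] = 0; a[40] = 15; a[41] = 3; a[42] = 12; a[43] = 3; a[44] = 3; a[45] = 18.
Since (a[44], a[45]) = (a[2], a[3]) = (3, 18) (two consecutive terms determine the rest), the sequence is eventually periodic: after a pre-period of length 2 it cycles with period 42.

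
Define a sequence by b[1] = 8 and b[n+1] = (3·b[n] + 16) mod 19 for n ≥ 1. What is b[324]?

Listing terms: b[1] = 8; b[2] = 2; b[3] = 3; b[4] = 6; b[5] = 15; b[6] = 4; b[7] = 9; b[8] = 5; b[9] = 12; b[10] = 14; b[11] = 1; b[12] = 0; b[13] = 16; b[14] = 7; b[15] = 18; b[16] = 13; b[17] = 17; b[18] = 10; b[19] = 8.
Since b[19] = b[1] = 8, the sequence is periodic with period 18.
So b[324] = b[1 + ((324-1) mod 18)] = b[18] = 10.

10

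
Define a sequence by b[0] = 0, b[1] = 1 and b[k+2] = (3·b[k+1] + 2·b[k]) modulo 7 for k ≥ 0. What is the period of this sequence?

b[0] = 0,  b[1] = 1,  b[2] = 3,  b[3] = 4,  b[4] = 4,  b[5] = 6,  b[6] = 5,  b[7] = 6,  b[8] = 0,  b[9] = 5,  b[10] = 1,  b[11] = 6,  b[12] = 6,  b[13] = 2,  b[14] = 4,  b[15] = 2,  b[16] = 0,  b[17] = 4,  b[18] = 5,  b[19] = 2,  b[20] = 2,  b[21] = 3,  b[22] = 6,  b[23] = 3,  b[24] = 0,  b[25] = 6,  b[26] = 4,  b[27] = 3,  b[28] = 3,  b[29] = 1,  b[30] = 2,  b[31] = 1,  b[32] = 0,  b[33] = 2,  b[34] = 6,  b[35] = 1,  b[36] = 1,  b[37] = 5,  b[38] = 3,  b[39] = 5,  b[40] = 0,  b[41] = 3,  b[42] = 2,  b[43] = 5,  b[44] = 5,  b[45] = 4,  b[46] = 1,  b[47] = 4,  b[48] = 0,  b[49] = 1.
Since (b[48], b[49]) = (b[0], b[1]) = (0, 1) (two consecutive terms determine the rest), the sequence is periodic with period 48.

48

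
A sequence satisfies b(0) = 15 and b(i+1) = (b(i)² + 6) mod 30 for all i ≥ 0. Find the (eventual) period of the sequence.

3

We have b(0) = 15, b(1) = 21, b(2) = 27, b(3) = 15.
The sequence repeats with period 3.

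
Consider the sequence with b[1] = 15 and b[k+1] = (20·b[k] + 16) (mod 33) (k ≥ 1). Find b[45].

We have b[1] = 15; b[2] = 19; b[3] = 0; b[4] = 16; b[5] = 6; b[6] = 4; b[7] = 30; b[8] = 22; b[9] = 27; b[10] = 28; b[11] = 15.
The sequence repeats with period 10.
So b[45] = b[1 + ((45-1) mod 10)] = b[5] = 6.

6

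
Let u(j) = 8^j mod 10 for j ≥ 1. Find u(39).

2

We have u(1) = 8; u(2) = 4; u(3) = 2; u(4) = 6; u(5) = 8.
Since u(5) = u(1) = 8, the sequence is periodic with period 4.
(39 - 1) mod 4 = 2, so u(39) = u(3) = 2.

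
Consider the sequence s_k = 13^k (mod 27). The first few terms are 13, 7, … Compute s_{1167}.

19

Computing terms: s_1 = 13, s_2 = 7, s_3 = 10, s_4 = 22, s_5 = 16, s_6 = 19, s_7 = 4, s_8 = 25, s_9 = 1, s_{10} = 13.
The sequence repeats with period 9.
(1167 - 1) mod 9 = 5, so s_{1167} = s_6 = 19.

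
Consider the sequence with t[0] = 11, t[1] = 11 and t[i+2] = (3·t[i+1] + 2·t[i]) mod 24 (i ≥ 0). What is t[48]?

t[0] = 11,  t[1] = 11,  t[2] = 7,  t[3] = 19,  t[4] = 23,  t[5] = 11,  t[6] = 7.
Since (t[5], t[6]) = (t[1], t[2]) = (11, 7) (two consecutive terms determine the rest), the sequence is eventually periodic: after a pre-period of length 1 it cycles with period 4.
For i ≥ 1, t[i] depends only on (i - 1) mod 4. (48 - 1) mod 4 = 3, so t[48] = t[4] = 23.

23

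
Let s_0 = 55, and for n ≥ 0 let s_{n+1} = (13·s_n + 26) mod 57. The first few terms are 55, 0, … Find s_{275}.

35

We have s_0 = 55,  s_1 = 0,  s_2 = 26,  s_3 = 22,  s_4 = 27,  s_5 = 35,  s_6 = 25,  s_7 = 9,  s_8 = 29,  s_9 = 4,  s_{10} = 21,  s_{11} = 14,  s_{12} = 37,  s_{13} = 51,  s_{14} = 5,  s_{15} = 34,  s_{16} = 12,  s_{17} = 11,  s_{18} = 55.
The sequence repeats with period 18.
(275 - 0) mod 18 = 5, so s_{275} = s_5 = 35.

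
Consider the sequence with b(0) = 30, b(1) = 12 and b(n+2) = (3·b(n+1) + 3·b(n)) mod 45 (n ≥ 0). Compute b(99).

9

b(0) = 30,  b(1) = 12,  b(2) = 36,  b(3) = 9,  b(4) = 0,  b(5) = 27,  b(6) = 36,  b(7) = 9.
Since (b(6), b(7)) = (b(2), b(3)) = (36, 9) (two consecutive terms determine the rest), the sequence is eventually periodic: after a pre-period of length 2 it cycles with period 4.
For n ≥ 2, b(n) depends only on (n - 2) mod 4. (99 - 2) mod 4 = 1, so b(99) = b(3) = 9.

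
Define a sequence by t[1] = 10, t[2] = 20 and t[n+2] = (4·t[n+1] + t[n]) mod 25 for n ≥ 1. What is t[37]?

Listing terms: t[1] = 10,  t[2] = 20,  t[3] = 15,  t[4] = 5,  t[5] = 10,  t[6] = 20.
The sequence repeats with period 4.
So t[37] = t[1 + ((37-1) mod 4)] = t[1] = 10.

10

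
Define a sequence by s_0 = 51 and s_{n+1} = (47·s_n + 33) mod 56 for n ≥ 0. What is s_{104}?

Computing terms: s_0 = 51; s_1 = 22; s_2 = 3; s_3 = 6; s_4 = 35; s_5 = 54; s_6 = 51.
The sequence repeats with period 6.
(104 - 0) mod 6 = 2, so s_{104} = s_2 = 3.

3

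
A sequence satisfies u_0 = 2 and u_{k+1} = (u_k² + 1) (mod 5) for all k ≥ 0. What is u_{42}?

Computing terms: u_0 = 2, u_1 = 0, u_2 = 1, u_3 = 2.
Since u_3 = u_0 = 2, the sequence is periodic with period 3.
(42 - 0) mod 3 = 0, so u_{42} = u_0 = 2.

2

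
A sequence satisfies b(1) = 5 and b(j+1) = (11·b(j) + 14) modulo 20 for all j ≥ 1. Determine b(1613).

13

b(1) = 5; b(2) = 9; b(3) = 13; b(4) = 17; b(5) = 1; b(6) = 5.
Since b(6) = b(1) = 5, the sequence is periodic with period 5.
So b(1613) = b(1 + ((1613-1) mod 5)) = b(3) = 13.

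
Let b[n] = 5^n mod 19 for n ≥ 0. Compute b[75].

b[0] = 1; b[1] = 5; b[2] = 6; b[3] = 11; b[4] = 17; b[5] = 9; b[6] = 7; b[7] = 16; b[8] = 4; b[9] = 1.
Since b[9] = b[0] = 1, the sequence is periodic with period 9.
So b[75] = b[0 + ((75-0) mod 9)] = b[3] = 11.

11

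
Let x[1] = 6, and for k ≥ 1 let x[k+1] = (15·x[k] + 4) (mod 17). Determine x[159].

11

We have x[1] = 6,  x[2] = 9,  x[3] = 3,  x[4] = 15,  x[5] = 8,  x[6] = 5,  x[7] = 11,  x[8] = 16,  x[9] = 6.
The sequence repeats with period 8.
So x[159] = x[1 + ((159-1) mod 8)] = x[7] = 11.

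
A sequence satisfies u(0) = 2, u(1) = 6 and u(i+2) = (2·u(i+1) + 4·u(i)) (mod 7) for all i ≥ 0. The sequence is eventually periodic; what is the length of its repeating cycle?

u(0) = 2, u(1) = 6, u(2) = 6, u(3) = 1, u(4) = 5, u(5) = 0, u(6) = 6, u(7) = 5, u(8) = 6, u(9) = 4, u(10) = 4, u(11) = 3, u(12) = 1, u(13) = 0, u(14) = 4, u(15) = 1, u(16) = 4, u(17) = 5, u(18) = 5, u(19) = 2, u(20) = 3, u(21) = 0, u(22) = 5, u(23) = 3, u(24) = 5, u(25) = 1, u(26) = 1, u(27) = 6, u(28) = 2, u(29) = 0, u(30) = 1, u(31) = 2, u(32) = 1, u(33) = 3, u(34) = 3, u(35) = 4, u(36) = 6, u(37) = 0, u(38) = 3, u(39) = 6, u(40) = 3, u(41) = 2, u(42) = 2, u(43) = 5, u(44) = 4, u(45) = 0, u(46) = 2, u(47) = 4, u(48) = 2, u(49) = 6.
Since (u(48), u(49)) = (u(0), u(1)) = (2, 6) (two consecutive terms determine the rest), the sequence is periodic with period 48.

48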